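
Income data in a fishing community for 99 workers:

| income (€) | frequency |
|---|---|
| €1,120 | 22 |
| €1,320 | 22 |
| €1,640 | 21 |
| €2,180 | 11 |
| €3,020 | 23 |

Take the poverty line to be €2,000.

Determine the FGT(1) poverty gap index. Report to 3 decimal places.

Poor units: 22×€1,120, 22×€1,320, 21×€1,640 (q = 65 of N = 99).
Gap ratios (z−y)/z: (2000−1120)/2000 = 0.4400 (×22); (2000−1320)/2000 = 0.3400 (×22); (2000−1640)/2000 = 0.1800 (×21).
Sum of shortfalls = 20.940000; P₁ averages over all N: 20.940000 / 99 = 0.212.

0.212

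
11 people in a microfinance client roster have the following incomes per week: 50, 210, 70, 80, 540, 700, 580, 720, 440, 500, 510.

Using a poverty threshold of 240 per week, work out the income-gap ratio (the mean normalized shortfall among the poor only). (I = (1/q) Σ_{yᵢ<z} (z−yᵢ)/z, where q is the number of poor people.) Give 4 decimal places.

Below z: 50, 70, 80, 210 (q = 4 of N = 11).
Relative gaps: 0.7917, 0.7083, 0.6667, 0.1250; sum = 2.291667.
The income-gap ratio divides by q (the poor only): 2.291667 / 4 = 0.5729.

0.5729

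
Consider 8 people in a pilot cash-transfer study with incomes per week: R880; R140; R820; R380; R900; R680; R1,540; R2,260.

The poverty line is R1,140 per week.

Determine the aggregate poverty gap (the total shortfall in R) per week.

Poor units: R140, R380, R680, R820, R880, R900 (q = 6 of N = 8).
Individual gaps: 1140−140 = 1000; 1140−380 = 760; 1140−680 = 460; 1140−820 = 320; 1140−880 = 260; 1140−900 = 240.
Aggregate gap = R3,040.

R3,040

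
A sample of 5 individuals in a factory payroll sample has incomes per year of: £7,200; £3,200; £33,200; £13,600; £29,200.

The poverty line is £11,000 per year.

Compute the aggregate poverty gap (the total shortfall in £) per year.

£11,600

Incomes under z: £3,200, £7,200 (q = 2 of N = 5).
Individual gaps: 11000−3200 = 7800; 11000−7200 = 3800.
Aggregate gap = £11,600.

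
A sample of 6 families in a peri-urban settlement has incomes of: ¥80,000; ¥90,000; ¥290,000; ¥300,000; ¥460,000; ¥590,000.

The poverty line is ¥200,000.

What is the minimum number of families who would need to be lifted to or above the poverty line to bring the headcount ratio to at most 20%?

2 of the 6 families are poor, so H = 2/6 = 0.333.
A headcount ratio of at most 20% allows at most ⌊0.20 × 6⌋ = 1 poor families.
So at least 2 − 1 = 1 must be lifted.

1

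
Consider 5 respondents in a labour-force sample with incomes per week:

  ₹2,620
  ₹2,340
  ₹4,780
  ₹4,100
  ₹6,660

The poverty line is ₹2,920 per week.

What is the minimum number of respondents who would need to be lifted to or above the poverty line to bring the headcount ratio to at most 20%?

2 of the 5 respondents are poor, so H = 2/5 = 0.400.
A headcount ratio of at most 20% allows at most ⌊0.20 × 5⌋ = 1 poor respondents.
So at least 2 − 1 = 1 must be lifted.

1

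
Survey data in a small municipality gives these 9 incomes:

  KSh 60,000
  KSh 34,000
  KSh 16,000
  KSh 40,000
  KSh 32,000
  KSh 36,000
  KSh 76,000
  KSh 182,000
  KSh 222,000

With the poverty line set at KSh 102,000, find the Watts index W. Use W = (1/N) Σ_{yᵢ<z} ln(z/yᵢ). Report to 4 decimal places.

Incomes under z: KSh 16,000, KSh 32,000, KSh 34,000, KSh 36,000, KSh 40,000, KSh 60,000, KSh 76,000 (q = 7 of N = 9).
Log shortfalls: ln(102000/16000) = 1.8524; ln(102000/32000) = 1.1592; ln(102000/34000) = 1.0986; ln(102000/36000) = 1.0415; ln(102000/40000) = 0.9361; ln(102000/60000) = 0.5306; ln(102000/76000) = 0.2942.
W = 6.912648 / 9 = 0.7681.

0.7681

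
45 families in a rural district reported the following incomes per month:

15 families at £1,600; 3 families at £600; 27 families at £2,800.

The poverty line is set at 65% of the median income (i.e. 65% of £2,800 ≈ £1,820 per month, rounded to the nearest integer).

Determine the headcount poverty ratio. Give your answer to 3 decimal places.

0.400

18 of the 45 families have income below £1,820.
H = 18/45 = 0.400.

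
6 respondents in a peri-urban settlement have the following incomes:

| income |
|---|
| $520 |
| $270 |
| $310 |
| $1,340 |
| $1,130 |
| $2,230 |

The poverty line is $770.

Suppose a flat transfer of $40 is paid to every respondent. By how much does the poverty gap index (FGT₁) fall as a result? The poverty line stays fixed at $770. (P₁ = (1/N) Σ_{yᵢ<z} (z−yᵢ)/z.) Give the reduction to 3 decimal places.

0.026

Before: below the line — $270, $310, $520; poverty gap index (FGT₁) = 0.26190.
After the $40 transfer: below the line — $310, $350, $560; poverty gap index (FGT₁) = 0.23593.
Reduction = 0.26190 − 0.23593 = 0.026.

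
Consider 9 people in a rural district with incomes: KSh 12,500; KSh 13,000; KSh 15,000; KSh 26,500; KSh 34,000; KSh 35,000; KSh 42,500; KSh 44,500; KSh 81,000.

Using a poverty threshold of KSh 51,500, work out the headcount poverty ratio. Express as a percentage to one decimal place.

8 of the 9 people have income below KSh 51,500.
H = 8/9 = 88.9%.

88.9%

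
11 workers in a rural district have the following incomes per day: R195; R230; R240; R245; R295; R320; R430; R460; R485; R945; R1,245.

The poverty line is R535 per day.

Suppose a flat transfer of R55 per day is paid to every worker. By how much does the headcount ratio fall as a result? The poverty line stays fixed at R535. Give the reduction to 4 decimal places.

Before: below the line — R195, R230, R240, R245, R295, R320, R430, R460, R485; headcount ratio = 0.818182.
After the R55 transfer: below the line — R250, R285, R295, R300, R350, R375, R485, R515; headcount ratio = 0.727273.
Reduction = 0.818182 − 0.727273 = 0.0909.

0.0909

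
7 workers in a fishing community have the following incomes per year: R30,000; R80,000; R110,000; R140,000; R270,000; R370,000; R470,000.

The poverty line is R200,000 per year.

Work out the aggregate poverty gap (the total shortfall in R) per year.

R440,000

Incomes under z: R30,000, R80,000, R110,000, R140,000 (q = 4 of N = 7).
Individual gaps: 200000−30000 = 170000; 200000−80000 = 120000; 200000−110000 = 90000; 200000−140000 = 60000.
Aggregate gap = R440,000.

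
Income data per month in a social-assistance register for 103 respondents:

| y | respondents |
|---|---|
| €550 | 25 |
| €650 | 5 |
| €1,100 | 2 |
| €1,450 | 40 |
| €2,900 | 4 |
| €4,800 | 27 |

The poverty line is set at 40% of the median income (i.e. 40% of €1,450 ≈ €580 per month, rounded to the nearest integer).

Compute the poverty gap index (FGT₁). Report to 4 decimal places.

Below the line: 25×€550 (q = 25 of N = 103).
Normalized shortfalls: (580−550)/580 = 0.0517 (×25).
Sum of shortfalls = 1.293103; P₁ averages over all N: 1.293103 / 103 = 0.0126.

0.0126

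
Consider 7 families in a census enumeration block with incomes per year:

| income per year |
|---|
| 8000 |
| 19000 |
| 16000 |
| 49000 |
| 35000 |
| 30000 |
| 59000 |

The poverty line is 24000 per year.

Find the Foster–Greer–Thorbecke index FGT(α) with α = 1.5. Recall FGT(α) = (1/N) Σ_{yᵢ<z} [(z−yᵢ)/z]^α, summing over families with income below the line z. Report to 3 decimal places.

0.119

Below z: 8000, 16000, 19000 (q = 3 of N = 7).
Relative gaps: (24000−8000)/24000 = 0.6667; (24000−16000)/24000 = 0.3333; (24000−19000)/24000 = 0.2083.
Raised to α = 1.5: 0.54433; 0.19245; 0.09509.
Sum = 0.831872; FGT(1.5) = 0.831872 / 7 = 0.119.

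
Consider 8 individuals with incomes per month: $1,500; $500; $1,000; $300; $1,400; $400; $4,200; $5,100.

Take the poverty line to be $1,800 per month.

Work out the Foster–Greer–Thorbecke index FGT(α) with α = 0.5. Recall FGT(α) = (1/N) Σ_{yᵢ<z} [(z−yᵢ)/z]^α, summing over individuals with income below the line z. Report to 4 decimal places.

Below the line: $300, $400, $500, $1,000, $1,400, $1,500 (q = 6 of N = 8).
Gap ratios (z−y)/z: (1800−300)/1800 = 0.8333; (1800−400)/1800 = 0.7778; (1800−500)/1800 = 0.7222; (1800−1000)/1800 = 0.4444; (1800−1400)/1800 = 0.2222; (1800−1500)/1800 = 0.1667.
Raised to α = 0.5: 0.91287; 0.88192; 0.84984; 0.66667; 0.47140; 0.40825.
Sum = 4.190944; FGT(0.5) = 4.190944 / 8 = 0.5239.

0.5239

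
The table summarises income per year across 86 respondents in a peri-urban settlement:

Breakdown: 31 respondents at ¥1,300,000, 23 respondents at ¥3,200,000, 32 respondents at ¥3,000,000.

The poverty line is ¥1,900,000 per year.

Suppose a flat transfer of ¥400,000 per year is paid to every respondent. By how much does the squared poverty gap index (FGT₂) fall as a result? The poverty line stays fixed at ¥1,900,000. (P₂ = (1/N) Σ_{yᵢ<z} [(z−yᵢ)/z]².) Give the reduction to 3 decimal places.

Before: below the line — 31×¥1,300,000; squared poverty gap index (FGT₂) = 0.03595.
After the ¥400,000 transfer: below the line — 31×¥1,700,000; squared poverty gap index (FGT₂) = 0.00399.
Reduction = 0.03595 − 0.00399 = 0.032.

0.032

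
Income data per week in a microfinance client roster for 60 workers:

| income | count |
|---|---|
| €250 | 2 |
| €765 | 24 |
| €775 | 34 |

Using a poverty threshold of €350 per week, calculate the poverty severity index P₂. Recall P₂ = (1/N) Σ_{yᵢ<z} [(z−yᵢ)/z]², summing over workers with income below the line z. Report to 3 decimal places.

Below the line: 2×€250 (q = 2 of N = 60).
Gap ratios (z−y)/z: (350−250)/350 = 0.2857 (×2).
Squared: 0.0816 (×2).
Sum = 0.163265; P₂ = 0.163265 / 60 = 0.003.

0.003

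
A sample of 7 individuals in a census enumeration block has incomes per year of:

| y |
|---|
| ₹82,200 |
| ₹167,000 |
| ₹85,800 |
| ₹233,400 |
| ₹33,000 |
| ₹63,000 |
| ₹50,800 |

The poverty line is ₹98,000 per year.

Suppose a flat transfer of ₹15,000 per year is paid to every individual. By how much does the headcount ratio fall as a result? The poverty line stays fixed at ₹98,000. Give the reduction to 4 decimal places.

0.1429

Before: below the line — ₹33,000, ₹50,800, ₹63,000, ₹82,200, ₹85,800; headcount ratio = 0.714286.
After the ₹15,000 transfer: below the line — ₹48,000, ₹65,800, ₹78,000, ₹97,200; headcount ratio = 0.571429.
Reduction = 0.714286 − 0.571429 = 0.1429.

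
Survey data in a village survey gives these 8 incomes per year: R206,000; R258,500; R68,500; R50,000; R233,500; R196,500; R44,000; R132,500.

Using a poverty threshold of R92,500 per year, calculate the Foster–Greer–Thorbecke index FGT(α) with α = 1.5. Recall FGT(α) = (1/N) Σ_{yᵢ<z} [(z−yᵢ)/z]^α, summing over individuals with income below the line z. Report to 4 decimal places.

Poor units: R44,000, R50,000, R68,500 (q = 3 of N = 8).
Normalized shortfalls: (92500−44000)/92500 = 0.5243; (92500−50000)/92500 = 0.4595; (92500−68500)/92500 = 0.2595.
Raised to α = 1.5: 0.37966; 0.31144; 0.13216.
Sum = 0.823263; FGT(1.5) = 0.823263 / 8 = 0.1029.

0.1029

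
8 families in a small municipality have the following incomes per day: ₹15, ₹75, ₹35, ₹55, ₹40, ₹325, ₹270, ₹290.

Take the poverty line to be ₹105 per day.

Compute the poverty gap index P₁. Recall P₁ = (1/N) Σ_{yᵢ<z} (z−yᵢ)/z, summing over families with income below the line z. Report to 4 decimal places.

Below z: ₹15, ₹35, ₹40, ₹55, ₹75 (q = 5 of N = 8).
Gap ratios (z−y)/z: (105−15)/105 = 0.8571; (105−35)/105 = 0.6667; (105−40)/105 = 0.6190; (105−55)/105 = 0.4762; (105−75)/105 = 0.2857.
Sum of shortfalls = 2.904762; P₁ averages over all N: 2.904762 / 8 = 0.3631.

0.3631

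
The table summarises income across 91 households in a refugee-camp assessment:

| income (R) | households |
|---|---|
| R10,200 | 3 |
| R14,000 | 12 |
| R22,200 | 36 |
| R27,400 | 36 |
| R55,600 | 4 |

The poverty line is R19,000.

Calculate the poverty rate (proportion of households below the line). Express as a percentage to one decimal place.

16.5%

15 of the 91 households have income below R19,000.
H = 15/91 = 16.5%.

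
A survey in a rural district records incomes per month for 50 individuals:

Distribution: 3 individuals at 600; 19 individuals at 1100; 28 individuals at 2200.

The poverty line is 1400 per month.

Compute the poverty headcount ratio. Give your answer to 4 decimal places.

22 of the 50 individuals have income below 1400.
H = 22/50 = 0.4400.

0.4400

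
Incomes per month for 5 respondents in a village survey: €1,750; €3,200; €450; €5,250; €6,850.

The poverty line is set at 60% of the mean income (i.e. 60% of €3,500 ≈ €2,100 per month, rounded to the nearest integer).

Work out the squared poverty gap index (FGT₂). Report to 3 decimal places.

0.129

Below the line: €450, €1,750 (q = 2 of N = 5).
Gap ratios (z−y)/z: (2100−450)/2100 = 0.7857; (2100−1750)/2100 = 0.1667.
Squared: 0.6173; 0.0278.
Sum = 0.645125; P₂ = 0.645125 / 5 = 0.129.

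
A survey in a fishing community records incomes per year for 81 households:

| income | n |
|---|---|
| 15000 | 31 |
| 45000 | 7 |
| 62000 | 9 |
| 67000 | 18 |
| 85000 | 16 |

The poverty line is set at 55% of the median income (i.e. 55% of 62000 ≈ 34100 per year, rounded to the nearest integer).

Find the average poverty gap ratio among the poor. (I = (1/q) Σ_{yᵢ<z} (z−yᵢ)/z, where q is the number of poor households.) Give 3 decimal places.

0.560

Below the line: 31×15000 (q = 31 of N = 81).
Relative gaps: 0.5601 (×31); sum = 17.363636.
I averages over the q = 31 poor units only: 17.363636 / 31 = 0.560.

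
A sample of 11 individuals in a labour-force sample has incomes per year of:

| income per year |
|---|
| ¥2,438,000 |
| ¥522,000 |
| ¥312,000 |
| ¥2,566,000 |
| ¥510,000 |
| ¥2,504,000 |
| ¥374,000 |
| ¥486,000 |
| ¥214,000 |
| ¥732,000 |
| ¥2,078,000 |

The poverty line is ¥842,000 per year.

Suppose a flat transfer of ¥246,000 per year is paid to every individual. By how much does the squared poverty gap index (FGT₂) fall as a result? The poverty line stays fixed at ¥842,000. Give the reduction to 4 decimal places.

Before: below the line — ¥214,000, ¥312,000, ¥374,000, ¥486,000, ¥510,000, ¥522,000, ¥732,000; squared poverty gap index (FGT₂) = 0.159742.
After the ¥246,000 transfer: below the line — ¥460,000, ¥558,000, ¥620,000, ¥732,000, ¥756,000, ¥768,000; squared poverty gap index (FGT₂) = 0.038576.
Reduction = 0.159742 − 0.038576 = 0.1212.

0.1212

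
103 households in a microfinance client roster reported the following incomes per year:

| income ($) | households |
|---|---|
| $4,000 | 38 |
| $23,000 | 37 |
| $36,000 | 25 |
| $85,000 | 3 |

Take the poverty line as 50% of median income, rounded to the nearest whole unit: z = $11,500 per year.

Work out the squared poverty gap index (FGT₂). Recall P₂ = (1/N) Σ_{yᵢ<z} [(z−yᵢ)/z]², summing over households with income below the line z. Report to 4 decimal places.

0.1569

Incomes under z: 38×$4,000 (q = 38 of N = 103).
Shortfall ratios: (11500−4000)/11500 = 0.6522 (×38).
Squared: 0.4253 (×38).
Sum = 16.162571; P₂ = 16.162571 / 103 = 0.1569.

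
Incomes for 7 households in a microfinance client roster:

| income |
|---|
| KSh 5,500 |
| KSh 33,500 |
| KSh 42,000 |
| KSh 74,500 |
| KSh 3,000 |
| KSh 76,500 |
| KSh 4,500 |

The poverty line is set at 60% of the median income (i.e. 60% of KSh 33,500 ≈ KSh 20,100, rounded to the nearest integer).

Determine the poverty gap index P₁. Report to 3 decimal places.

Poor units: KSh 3,000, KSh 4,500, KSh 5,500 (q = 3 of N = 7).
Shortfall ratios: (20100−3000)/20100 = 0.8507; (20100−4500)/20100 = 0.7761; (20100−5500)/20100 = 0.7264.
Sum of shortfalls = 2.353234; P₁ averages over all N: 2.353234 / 7 = 0.336.

0.336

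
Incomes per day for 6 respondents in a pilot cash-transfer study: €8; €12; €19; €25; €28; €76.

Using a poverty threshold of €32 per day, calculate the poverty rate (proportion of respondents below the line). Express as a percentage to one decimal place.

5 of the 6 respondents have income below €32.
H = 5/6 = 83.3%.

83.3%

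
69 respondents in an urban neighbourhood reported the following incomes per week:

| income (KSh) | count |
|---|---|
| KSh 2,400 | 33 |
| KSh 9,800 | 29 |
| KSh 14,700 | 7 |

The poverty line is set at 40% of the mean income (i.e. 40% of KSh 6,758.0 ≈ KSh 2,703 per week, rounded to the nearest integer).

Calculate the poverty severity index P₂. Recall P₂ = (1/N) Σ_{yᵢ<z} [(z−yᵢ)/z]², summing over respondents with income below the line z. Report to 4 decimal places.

Poor units: 33×KSh 2,400 (q = 33 of N = 69).
Relative gaps: (2703−2400)/2703 = 0.1121 (×33).
Squared: 0.0126 (×33).
Sum = 0.414674; P₂ = 0.414674 / 69 = 0.0060.

0.0060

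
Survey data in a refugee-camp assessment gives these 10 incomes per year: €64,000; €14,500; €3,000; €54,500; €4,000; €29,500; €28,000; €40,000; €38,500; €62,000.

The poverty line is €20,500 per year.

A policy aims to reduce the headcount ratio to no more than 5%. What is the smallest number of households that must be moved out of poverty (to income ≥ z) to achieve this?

3 of the 10 households are poor, so H = 3/10 = 0.300.
A headcount ratio of at most 5% allows at most ⌊0.05 × 10⌋ = 0 poor households.
So at least 3 − 0 = 3 must be lifted.

3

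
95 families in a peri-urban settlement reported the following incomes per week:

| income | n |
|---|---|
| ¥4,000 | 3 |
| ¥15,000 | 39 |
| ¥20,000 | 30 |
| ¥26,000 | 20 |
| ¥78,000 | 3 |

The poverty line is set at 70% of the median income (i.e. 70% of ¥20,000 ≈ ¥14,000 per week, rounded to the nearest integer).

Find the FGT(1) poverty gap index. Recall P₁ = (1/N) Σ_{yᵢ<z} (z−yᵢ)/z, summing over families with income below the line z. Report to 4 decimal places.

Incomes under z: 3×¥4,000 (q = 3 of N = 95).
Relative gaps: (14000−4000)/14000 = 0.7143 (×3).
Sum of shortfalls = 2.142857; P₁ averages over all N: 2.142857 / 95 = 0.0226.

0.0226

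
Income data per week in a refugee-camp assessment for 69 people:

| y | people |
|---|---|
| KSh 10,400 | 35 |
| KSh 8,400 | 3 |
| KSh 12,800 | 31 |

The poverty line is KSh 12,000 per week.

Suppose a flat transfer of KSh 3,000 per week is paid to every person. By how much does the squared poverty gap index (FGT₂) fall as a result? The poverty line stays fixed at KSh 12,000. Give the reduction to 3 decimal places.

0.013

Before: below the line — 3×KSh 8,400, 35×KSh 10,400; squared poverty gap index (FGT₂) = 0.01293.
After the KSh 3,000 transfer: below the line — 3×KSh 11,400; squared poverty gap index (FGT₂) = 0.00011.
Reduction = 0.01293 − 0.00011 = 0.013.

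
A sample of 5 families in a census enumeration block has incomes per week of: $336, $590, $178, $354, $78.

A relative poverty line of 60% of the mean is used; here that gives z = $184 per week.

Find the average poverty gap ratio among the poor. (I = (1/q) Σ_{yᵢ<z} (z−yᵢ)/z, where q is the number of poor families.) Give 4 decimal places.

0.3043

Below z: $78, $178 (q = 2 of N = 5).
Shortfall ratios (z−y)/z: 0.5761, 0.0326; sum = 0.608696.
The income-gap ratio divides by q (the poor only): 0.608696 / 2 = 0.3043.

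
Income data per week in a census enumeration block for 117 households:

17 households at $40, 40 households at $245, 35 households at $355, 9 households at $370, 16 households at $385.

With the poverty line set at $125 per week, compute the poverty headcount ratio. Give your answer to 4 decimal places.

17 of the 117 households have income below $125.
H = 17/117 = 0.1453.

0.1453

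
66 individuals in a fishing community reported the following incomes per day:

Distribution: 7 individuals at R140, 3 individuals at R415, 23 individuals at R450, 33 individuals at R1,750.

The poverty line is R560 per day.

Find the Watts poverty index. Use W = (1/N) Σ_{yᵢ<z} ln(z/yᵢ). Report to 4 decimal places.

0.2369

Poor units: 7×R140, 3×R415, 23×R450 (q = 33 of N = 66).
Log gaps: ln(560/140) = 1.3863 (×7); ln(560/415) = 0.2997 (×3); ln(560/450) = 0.2187 (×23).
W = 15.632887 / 66 = 0.2369.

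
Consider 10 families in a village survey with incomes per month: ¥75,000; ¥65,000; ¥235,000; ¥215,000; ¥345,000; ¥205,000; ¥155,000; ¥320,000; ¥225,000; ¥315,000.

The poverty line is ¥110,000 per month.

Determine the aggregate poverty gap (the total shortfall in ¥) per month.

¥80,000

Poor units: ¥65,000, ¥75,000 (q = 2 of N = 10).
Individual gaps: 110000−65000 = 45000; 110000−75000 = 35000.
Aggregate gap = ¥80,000.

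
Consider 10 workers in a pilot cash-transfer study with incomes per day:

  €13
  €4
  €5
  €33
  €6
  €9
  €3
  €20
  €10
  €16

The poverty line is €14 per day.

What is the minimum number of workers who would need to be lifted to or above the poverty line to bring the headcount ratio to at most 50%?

Currently q = 7 of N = 10 are below the line (H = 0.700).
A headcount ratio of at most 50% allows at most ⌊0.50 × 10⌋ = 5 poor workers.
So at least 7 − 5 = 2 must be lifted.

2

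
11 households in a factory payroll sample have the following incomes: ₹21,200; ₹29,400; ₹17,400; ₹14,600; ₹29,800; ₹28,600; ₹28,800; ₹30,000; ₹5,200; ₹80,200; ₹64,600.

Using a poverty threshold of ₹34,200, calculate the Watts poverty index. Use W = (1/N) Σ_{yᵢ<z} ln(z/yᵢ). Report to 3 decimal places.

0.424

Below z: ₹5,200, ₹14,600, ₹17,400, ₹21,200, ₹28,600, ₹28,800, ₹29,400, ₹29,800, ₹30,000 (q = 9 of N = 11).
ln(z/y) terms: ln(34200/5200) = 1.8836; ln(34200/14600) = 0.8512; ln(34200/17400) = 0.6758; ln(34200/21200) = 0.4782; ln(34200/28600) = 0.1788; ln(34200/28800) = 0.1719; ln(34200/29400) = 0.1512; ln(34200/29800) = 0.1377; ln(34200/30000) = 0.1310.
W = 4.659397 / 11 = 0.424.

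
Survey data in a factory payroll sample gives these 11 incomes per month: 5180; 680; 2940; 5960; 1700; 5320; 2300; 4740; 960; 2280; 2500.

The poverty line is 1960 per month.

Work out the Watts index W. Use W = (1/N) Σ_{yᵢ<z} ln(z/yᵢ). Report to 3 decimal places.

0.174

Poor units: 680, 960, 1700 (q = 3 of N = 11).
Log gaps: ln(1960/680) = 1.0586; ln(1960/960) = 0.7138; ln(1960/1700) = 0.1423.
W = 1.914690 / 11 = 0.174.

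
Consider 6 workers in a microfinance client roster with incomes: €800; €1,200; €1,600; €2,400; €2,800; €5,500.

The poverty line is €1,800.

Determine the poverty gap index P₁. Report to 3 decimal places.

Below the line: €800, €1,200, €1,600 (q = 3 of N = 6).
Shortfall ratios: (1800−800)/1800 = 0.5556; (1800−1200)/1800 = 0.3333; (1800−1600)/1800 = 0.1111.
Σ = 1.000000. Dividing by the full population N = 6 gives P₁ = 0.167.

0.167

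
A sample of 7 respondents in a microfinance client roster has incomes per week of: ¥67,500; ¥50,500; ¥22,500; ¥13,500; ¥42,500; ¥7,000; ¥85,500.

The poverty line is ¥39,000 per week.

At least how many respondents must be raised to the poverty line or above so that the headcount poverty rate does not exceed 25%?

2

Currently q = 3 of N = 7 are below the line (H = 0.429).
A headcount ratio of at most 25% allows at most ⌊0.25 × 7⌋ = 1 poor respondents.
So at least 3 − 1 = 2 must be lifted.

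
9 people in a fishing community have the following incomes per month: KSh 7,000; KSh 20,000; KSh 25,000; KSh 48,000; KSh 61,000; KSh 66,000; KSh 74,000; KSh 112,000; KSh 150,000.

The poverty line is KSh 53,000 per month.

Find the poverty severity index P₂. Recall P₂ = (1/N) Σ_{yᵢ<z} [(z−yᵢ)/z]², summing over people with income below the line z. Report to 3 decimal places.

0.159

Poor units: KSh 7,000, KSh 20,000, KSh 25,000, KSh 48,000 (q = 4 of N = 9).
Relative gaps: (53000−7000)/53000 = 0.8679; (53000−20000)/53000 = 0.6226; (53000−25000)/53000 = 0.5283; (53000−48000)/53000 = 0.0943.
Squared: 0.7533; 0.3877; 0.2791; 0.0089.
Sum = 1.428978; P₂ = 1.428978 / 9 = 0.159.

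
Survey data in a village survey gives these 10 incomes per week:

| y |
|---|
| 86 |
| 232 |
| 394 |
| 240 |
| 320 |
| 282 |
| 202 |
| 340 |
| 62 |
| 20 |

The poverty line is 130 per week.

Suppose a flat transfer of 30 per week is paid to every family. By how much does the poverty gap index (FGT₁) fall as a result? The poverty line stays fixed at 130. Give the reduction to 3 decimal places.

Before: below the line — 20, 62, 86; poverty gap index (FGT₁) = 0.17077.
After the 30 transfer: below the line — 50, 92, 116; poverty gap index (FGT₁) = 0.10154.
Reduction = 0.17077 − 0.10154 = 0.069.

0.069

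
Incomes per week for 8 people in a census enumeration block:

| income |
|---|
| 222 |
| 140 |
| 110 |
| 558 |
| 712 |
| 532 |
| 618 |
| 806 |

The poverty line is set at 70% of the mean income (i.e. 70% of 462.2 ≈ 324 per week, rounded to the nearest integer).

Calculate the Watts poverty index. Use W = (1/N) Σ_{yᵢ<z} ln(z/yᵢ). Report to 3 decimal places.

0.287

Incomes under z: 110, 140, 222 (q = 3 of N = 8).
ln(z/y) terms: ln(324/110) = 1.0803; ln(324/140) = 0.8391; ln(324/222) = 0.3781.
W = 2.297430 / 8 = 0.287.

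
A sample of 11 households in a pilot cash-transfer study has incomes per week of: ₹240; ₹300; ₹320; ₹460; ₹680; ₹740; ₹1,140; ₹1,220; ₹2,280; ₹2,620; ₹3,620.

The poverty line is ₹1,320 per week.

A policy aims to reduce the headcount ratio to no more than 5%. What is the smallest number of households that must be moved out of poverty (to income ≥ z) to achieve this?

8 of the 11 households are poor, so H = 8/11 = 0.727.
A headcount ratio of at most 5% allows at most ⌊0.05 × 11⌋ = 0 poor households.
So at least 8 − 0 = 8 must be lifted.

8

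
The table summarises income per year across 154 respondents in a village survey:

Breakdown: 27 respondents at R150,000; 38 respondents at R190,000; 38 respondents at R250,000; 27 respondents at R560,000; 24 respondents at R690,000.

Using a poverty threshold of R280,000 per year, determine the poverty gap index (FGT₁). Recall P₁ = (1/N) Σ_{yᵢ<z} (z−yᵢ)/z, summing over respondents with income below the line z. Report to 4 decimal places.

0.1872

Poor units: 27×R150,000, 38×R190,000, 38×R250,000 (q = 103 of N = 154).
Gap ratios (z−y)/z: (280000−150000)/280000 = 0.4643 (×27); (280000−190000)/280000 = 0.3214 (×38); (280000−250000)/280000 = 0.1071 (×38).
Sum of shortfalls = 28.821429; P₁ averages over all N: 28.821429 / 154 = 0.1872.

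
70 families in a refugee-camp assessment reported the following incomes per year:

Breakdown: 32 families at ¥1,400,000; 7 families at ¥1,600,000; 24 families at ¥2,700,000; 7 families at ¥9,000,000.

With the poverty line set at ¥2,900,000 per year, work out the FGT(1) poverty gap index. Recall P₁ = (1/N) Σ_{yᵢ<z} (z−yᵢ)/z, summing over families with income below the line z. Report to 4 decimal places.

0.3049

Incomes under z: 32×¥1,400,000, 7×¥1,600,000, 24×¥2,700,000 (q = 63 of N = 70).
Shortfall ratios: (2900000−1400000)/2900000 = 0.5172 (×32); (2900000−1600000)/2900000 = 0.4483 (×7); (2900000−2700000)/2900000 = 0.0690 (×24).
Sum of shortfalls = 21.344828; P₁ averages over all N: 21.344828 / 70 = 0.3049.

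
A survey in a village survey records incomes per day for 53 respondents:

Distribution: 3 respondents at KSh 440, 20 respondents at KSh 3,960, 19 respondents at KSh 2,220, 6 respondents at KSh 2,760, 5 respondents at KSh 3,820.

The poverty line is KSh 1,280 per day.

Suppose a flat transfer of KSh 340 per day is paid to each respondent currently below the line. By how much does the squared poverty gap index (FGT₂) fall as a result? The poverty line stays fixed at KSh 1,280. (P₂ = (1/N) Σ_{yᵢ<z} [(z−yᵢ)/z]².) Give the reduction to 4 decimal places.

0.0157

Before: below the line — 3×KSh 440; squared poverty gap index (FGT₂) = 0.024377.
After the KSh 340 transfer: below the line — 3×KSh 780; squared poverty gap index (FGT₂) = 0.008637.
Reduction = 0.024377 − 0.008637 = 0.0157.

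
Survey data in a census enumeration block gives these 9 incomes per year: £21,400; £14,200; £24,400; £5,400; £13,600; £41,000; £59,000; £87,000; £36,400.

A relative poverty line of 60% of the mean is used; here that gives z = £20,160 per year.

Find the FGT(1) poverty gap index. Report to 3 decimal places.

0.150

Incomes under z: £5,400, £13,600, £14,200 (q = 3 of N = 9).
Shortfall ratios: (20160−5400)/20160 = 0.7321; (20160−13600)/20160 = 0.3254; (20160−14200)/20160 = 0.2956.
Sum of shortfalls = 1.353175; P₁ averages over all N: 1.353175 / 9 = 0.150.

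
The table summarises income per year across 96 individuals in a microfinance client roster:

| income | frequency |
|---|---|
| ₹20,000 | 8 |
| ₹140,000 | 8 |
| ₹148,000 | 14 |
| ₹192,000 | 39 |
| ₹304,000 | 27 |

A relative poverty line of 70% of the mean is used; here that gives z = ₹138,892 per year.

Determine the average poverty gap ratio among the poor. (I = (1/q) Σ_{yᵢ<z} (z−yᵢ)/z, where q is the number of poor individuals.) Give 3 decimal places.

0.856

Incomes under z: 8×₹20,000 (q = 8 of N = 96).
Shortfall ratios (z−y)/z: 0.8560 (×8); sum = 6.848026.
I averages over the q = 8 poor units only: 6.848026 / 8 = 0.856.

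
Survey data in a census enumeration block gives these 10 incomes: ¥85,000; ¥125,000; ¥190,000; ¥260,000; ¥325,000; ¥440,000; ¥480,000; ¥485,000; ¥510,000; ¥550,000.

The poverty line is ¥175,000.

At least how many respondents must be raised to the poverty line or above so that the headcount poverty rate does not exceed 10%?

Currently q = 2 of N = 10 are below the line (H = 0.200).
A headcount ratio of at most 10% allows at most ⌊0.10 × 10⌋ = 1 poor respondents.
So at least 2 − 1 = 1 must be lifted.

1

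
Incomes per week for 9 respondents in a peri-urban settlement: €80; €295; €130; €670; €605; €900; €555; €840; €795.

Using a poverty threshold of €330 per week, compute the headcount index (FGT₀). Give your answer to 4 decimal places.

3 of the 9 respondents have income below €330.
H = 3/9 = 0.3333.

0.3333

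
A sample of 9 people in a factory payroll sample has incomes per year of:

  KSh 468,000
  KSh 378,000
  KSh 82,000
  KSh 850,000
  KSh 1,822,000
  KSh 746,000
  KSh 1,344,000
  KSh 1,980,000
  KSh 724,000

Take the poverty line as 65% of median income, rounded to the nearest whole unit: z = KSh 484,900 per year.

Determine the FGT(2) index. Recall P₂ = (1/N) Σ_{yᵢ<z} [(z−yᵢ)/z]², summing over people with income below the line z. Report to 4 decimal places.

0.0822

Below the line: KSh 82,000, KSh 378,000, KSh 468,000 (q = 3 of N = 9).
Shortfall ratios: (484900−82000)/484900 = 0.8309; (484900−378000)/484900 = 0.2205; (484900−468000)/484900 = 0.0349.
Squared: 0.6904; 0.0486; 0.0012.
Sum = 0.740199; P₂ = 0.740199 / 9 = 0.0822.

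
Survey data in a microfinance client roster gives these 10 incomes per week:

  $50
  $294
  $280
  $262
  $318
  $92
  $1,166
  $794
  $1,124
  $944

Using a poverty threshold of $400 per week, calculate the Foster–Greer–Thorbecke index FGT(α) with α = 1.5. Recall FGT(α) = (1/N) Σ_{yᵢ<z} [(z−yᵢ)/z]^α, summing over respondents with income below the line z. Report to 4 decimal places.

0.2090

Incomes under z: $50, $92, $262, $280, $294, $318 (q = 6 of N = 10).
Normalized shortfalls: (400−50)/400 = 0.8750; (400−92)/400 = 0.7700; (400−262)/400 = 0.3450; (400−280)/400 = 0.3000; (400−294)/400 = 0.2650; (400−318)/400 = 0.2050.
Raised to α = 1.5: 0.81849; 0.67567; 0.20264; 0.16432; 0.13642; 0.09282.
Sum = 2.090353; FGT(1.5) = 2.090353 / 10 = 0.2090.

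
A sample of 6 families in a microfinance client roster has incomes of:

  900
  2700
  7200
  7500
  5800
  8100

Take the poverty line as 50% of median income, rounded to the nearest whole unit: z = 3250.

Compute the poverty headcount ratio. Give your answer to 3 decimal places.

2 of the 6 families have income below 3250.
H = 2/6 = 0.333.

0.333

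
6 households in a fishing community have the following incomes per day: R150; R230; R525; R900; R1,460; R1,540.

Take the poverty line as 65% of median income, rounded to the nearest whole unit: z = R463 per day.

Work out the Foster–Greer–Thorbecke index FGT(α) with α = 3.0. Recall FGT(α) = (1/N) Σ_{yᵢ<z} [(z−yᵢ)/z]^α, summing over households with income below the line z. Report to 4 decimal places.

0.0727

Below z: R150, R230 (q = 2 of N = 6).
Gap ratios (z−y)/z: (463−150)/463 = 0.6760; (463−230)/463 = 0.5032.
Raised to α = 3.0: 0.30895; 0.12745.
Sum = 0.436397; FGT(3.0) = 0.436397 / 6 = 0.0727.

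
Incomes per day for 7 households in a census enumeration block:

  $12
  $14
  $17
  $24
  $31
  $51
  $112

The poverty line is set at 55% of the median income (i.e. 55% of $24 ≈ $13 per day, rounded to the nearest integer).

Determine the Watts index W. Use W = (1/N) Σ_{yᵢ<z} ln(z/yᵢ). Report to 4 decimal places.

0.0114

Incomes under z: $12 (q = 1 of N = 7).
ln(z/y) terms: ln(13/12) = 0.0800.
W = 0.080043 / 7 = 0.0114.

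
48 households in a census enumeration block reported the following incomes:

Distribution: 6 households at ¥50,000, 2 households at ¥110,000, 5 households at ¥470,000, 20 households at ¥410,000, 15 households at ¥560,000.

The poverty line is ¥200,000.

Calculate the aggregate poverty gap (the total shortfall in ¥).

Incomes under z: 6×¥50,000, 2×¥110,000 (q = 8 of N = 48).
Individual gaps: 6×(200000−50000) = 900000; 2×(200000−110000) = 180000.
Aggregate gap = ¥1,080,000.

¥1,080,000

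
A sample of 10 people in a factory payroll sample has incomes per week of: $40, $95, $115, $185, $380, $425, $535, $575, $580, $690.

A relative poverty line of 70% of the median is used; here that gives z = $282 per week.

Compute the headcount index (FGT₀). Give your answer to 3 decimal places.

4 of the 10 people have income below $282.
H = 4/10 = 0.400.

0.400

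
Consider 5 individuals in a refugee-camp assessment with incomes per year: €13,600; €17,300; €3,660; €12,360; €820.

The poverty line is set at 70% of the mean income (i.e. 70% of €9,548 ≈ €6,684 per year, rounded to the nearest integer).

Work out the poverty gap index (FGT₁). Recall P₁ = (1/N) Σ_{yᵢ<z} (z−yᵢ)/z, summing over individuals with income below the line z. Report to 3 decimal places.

Incomes under z: €820, €3,660 (q = 2 of N = 5).
Gap ratios (z−y)/z: (6684−820)/6684 = 0.8773; (6684−3660)/6684 = 0.4524.
Sum of shortfalls = 1.329743; P₁ averages over all N: 1.329743 / 5 = 0.266.

0.266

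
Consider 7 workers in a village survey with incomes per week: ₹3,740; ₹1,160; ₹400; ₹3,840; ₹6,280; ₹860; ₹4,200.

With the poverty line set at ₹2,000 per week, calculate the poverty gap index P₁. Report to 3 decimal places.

0.256

Poor units: ₹400, ₹860, ₹1,160 (q = 3 of N = 7).
Relative gaps: (2000−400)/2000 = 0.8000; (2000−860)/2000 = 0.5700; (2000−1160)/2000 = 0.4200.
Σ = 1.790000. Dividing by the full population N = 7 gives P₁ = 0.256.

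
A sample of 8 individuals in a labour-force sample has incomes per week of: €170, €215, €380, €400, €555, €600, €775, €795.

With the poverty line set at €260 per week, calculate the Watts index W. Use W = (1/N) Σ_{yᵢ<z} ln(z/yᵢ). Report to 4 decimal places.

Below the line: €170, €215 (q = 2 of N = 8).
Log shortfalls: ln(260/170) = 0.4249; ln(260/215) = 0.1900.
W = 0.614927 / 8 = 0.0769.

0.0769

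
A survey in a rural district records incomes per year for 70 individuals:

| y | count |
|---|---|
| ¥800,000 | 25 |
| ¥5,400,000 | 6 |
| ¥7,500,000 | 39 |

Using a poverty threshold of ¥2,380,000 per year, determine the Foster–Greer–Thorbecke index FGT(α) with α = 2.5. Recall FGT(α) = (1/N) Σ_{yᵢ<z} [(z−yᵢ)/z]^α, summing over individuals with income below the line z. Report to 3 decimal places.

0.128

Incomes under z: 25×¥800,000 (q = 25 of N = 70).
Relative gaps: (2380000−800000)/2380000 = 0.6639 (×25).
Raised to α = 2.5: 0.35909 (×25).
Sum = 8.977188; FGT(2.5) = 8.977188 / 70 = 0.128.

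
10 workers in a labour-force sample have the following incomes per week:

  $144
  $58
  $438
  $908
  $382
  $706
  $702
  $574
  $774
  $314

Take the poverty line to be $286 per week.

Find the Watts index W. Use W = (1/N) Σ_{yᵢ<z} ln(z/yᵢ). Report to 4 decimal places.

Below the line: $58, $144 (q = 2 of N = 10).
Log shortfalls: ln(286/58) = 1.5955; ln(286/144) = 0.6862.
W = 2.281727 / 10 = 0.2282.

0.2282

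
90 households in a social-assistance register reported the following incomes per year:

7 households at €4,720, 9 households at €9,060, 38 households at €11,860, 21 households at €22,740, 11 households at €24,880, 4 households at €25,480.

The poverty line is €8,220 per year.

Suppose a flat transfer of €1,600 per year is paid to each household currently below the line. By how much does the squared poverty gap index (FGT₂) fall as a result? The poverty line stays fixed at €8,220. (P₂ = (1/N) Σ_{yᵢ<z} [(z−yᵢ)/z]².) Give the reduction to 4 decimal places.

0.0099

Before: below the line — 7×€4,720; squared poverty gap index (FGT₂) = 0.014101.
After the €1,600 transfer: below the line — 7×€6,320; squared poverty gap index (FGT₂) = 0.004155.
Reduction = 0.014101 − 0.004155 = 0.0099.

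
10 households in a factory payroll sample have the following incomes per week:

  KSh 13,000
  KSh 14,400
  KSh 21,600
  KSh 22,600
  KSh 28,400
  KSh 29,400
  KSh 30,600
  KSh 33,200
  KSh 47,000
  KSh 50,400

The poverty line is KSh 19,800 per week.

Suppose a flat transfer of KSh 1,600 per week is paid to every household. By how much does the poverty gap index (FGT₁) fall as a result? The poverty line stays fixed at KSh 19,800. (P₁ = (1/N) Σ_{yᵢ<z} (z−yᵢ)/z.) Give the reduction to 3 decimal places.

0.016

Before: below the line — KSh 13,000, KSh 14,400; poverty gap index (FGT₁) = 0.06162.
After the KSh 1,600 transfer: below the line — KSh 14,600, KSh 16,000; poverty gap index (FGT₁) = 0.04545.
Reduction = 0.06162 − 0.04545 = 0.016.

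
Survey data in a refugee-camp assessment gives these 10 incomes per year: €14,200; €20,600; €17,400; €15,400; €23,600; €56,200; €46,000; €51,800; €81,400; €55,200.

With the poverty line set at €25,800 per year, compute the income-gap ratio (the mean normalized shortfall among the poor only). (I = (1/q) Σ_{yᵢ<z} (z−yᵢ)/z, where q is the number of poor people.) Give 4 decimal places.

0.2930

Below the line: €14,200, €15,400, €17,400, €20,600, €23,600 (q = 5 of N = 10).
Relative gaps: 0.4496, 0.4031, 0.3256, 0.2016, 0.0853; sum = 1.465116.
I averages over the q = 5 poor units only: 1.465116 / 5 = 0.2930.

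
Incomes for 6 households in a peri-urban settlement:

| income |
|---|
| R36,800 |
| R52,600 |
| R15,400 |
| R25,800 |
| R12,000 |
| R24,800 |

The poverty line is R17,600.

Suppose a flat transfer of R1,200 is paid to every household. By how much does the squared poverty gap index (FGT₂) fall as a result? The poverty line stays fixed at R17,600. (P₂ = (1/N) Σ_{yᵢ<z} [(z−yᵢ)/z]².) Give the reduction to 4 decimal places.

0.0085

Before: below the line — R12,000, R15,400; squared poverty gap index (FGT₂) = 0.019477.
After the R1,200 transfer: below the line — R13,200, R16,600; squared poverty gap index (FGT₂) = 0.010955.
Reduction = 0.019477 − 0.010955 = 0.0085.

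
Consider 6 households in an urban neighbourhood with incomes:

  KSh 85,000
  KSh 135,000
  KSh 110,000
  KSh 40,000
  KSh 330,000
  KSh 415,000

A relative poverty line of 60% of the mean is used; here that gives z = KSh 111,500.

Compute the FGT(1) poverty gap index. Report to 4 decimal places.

0.1487

Below the line: KSh 40,000, KSh 85,000, KSh 110,000 (q = 3 of N = 6).
Normalized shortfalls: (111500−40000)/111500 = 0.6413; (111500−85000)/111500 = 0.2377; (111500−110000)/111500 = 0.0135.
Sum of shortfalls = 0.892377; P₁ averages over all N: 0.892377 / 6 = 0.1487.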